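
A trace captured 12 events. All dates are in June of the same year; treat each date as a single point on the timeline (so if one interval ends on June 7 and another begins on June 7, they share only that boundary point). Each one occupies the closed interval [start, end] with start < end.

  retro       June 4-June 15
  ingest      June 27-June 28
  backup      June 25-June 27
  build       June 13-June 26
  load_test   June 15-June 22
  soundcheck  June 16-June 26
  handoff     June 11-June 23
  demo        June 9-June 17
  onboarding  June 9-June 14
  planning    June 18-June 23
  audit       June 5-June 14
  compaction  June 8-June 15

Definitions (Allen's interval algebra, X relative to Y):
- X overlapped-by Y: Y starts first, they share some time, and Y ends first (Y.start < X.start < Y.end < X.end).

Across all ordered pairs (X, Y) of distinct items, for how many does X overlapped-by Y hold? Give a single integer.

22

Checking all 132 ordered pairs for relation 'overlapped-by'; matching pairs in alphabetical order:
(backup, build): backup overlapped-by build ✓
(backup, soundcheck): backup overlapped-by soundcheck ✓
(build, audit): build overlapped-by audit ✓
(build, compaction): build overlapped-by compaction ✓
(build, demo): build overlapped-by demo ✓
(build, handoff): build overlapped-by handoff ✓
(build, onboarding): build overlapped-by onboarding ✓
(build, retro): build overlapped-by retro ✓
(compaction, audit): compaction overlapped-by audit ✓
(demo, audit): demo overlapped-by audit ✓
(demo, compaction): demo overlapped-by compaction ✓
(demo, retro): demo overlapped-by retro ✓
(handoff, audit): handoff overlapped-by audit ✓
(handoff, compaction): handoff overlapped-by compaction ✓
(handoff, demo): handoff overlapped-by demo ✓
(handoff, onboarding): handoff overlapped-by onboarding ✓
(handoff, retro): handoff overlapped-by retro ✓
(load_test, demo): load_test overlapped-by demo ✓
(planning, load_test): planning overlapped-by load_test ✓
(soundcheck, demo): soundcheck overlapped-by demo ✓
(soundcheck, handoff): soundcheck overlapped-by handoff ✓
(soundcheck, load_test): soundcheck overlapped-by load_test ✓
Count: 22.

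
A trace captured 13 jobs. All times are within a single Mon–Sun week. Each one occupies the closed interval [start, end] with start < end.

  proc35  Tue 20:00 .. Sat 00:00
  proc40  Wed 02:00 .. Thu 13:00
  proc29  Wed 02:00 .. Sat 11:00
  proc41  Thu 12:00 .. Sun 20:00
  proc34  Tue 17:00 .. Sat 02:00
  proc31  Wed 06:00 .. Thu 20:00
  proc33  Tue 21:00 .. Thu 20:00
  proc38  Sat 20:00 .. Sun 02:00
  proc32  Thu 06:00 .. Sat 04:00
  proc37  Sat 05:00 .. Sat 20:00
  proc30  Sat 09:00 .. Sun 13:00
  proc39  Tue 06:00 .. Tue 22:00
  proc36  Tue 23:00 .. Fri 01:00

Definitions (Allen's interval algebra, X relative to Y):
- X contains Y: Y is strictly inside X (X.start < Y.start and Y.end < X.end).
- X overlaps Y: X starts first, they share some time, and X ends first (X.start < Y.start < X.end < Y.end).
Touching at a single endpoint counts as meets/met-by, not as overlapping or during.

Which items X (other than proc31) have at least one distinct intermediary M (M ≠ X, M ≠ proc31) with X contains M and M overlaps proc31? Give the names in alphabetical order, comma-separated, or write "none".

Target proc31 = [Wed 06:00, Thu 20:00].
Intermediaries M with M overlaps proc31: proc40.
Via proc40 — items with X contains proc40: proc33, proc34, proc35, proc36.
Union: proc33, proc34, proc35, proc36.

proc33, proc34, proc35, proc36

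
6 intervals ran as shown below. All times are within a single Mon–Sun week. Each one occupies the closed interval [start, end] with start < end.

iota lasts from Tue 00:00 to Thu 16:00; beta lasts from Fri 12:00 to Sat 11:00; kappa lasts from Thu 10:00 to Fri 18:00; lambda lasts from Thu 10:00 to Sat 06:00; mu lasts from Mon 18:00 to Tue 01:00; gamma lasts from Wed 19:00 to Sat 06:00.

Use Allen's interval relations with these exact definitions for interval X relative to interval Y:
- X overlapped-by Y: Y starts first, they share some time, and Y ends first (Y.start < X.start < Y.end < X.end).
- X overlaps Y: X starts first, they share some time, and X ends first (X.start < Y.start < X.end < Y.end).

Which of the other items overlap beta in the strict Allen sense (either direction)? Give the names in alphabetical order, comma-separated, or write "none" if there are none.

gamma, kappa, lambda

Target beta = [Fri 12:00, Sat 11:00].
gamma [Wed 19:00, Sat 06:00] → overlaps → yes.
iota [Tue 00:00, Thu 16:00] → before → no.
kappa [Thu 10:00, Fri 18:00] → overlaps → yes.
lambda [Thu 10:00, Sat 06:00] → overlaps → yes.
mu [Mon 18:00, Tue 01:00] → before → no.
Result: gamma, kappa, lambda.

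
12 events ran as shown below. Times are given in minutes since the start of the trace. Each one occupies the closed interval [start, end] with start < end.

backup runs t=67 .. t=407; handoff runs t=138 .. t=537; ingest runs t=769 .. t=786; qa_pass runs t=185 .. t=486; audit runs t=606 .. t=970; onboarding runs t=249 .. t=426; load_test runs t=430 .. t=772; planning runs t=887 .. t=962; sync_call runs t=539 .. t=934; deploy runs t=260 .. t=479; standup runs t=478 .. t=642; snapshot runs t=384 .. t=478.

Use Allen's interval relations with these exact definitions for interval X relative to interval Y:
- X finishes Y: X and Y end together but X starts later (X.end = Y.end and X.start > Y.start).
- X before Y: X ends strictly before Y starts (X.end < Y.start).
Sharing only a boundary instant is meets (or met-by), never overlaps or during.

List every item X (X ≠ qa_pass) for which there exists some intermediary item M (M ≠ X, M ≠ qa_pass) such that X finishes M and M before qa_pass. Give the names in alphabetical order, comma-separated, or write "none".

none

Target qa_pass = [t=185, t=486].
Intermediaries M with M before qa_pass: none.
Union: none.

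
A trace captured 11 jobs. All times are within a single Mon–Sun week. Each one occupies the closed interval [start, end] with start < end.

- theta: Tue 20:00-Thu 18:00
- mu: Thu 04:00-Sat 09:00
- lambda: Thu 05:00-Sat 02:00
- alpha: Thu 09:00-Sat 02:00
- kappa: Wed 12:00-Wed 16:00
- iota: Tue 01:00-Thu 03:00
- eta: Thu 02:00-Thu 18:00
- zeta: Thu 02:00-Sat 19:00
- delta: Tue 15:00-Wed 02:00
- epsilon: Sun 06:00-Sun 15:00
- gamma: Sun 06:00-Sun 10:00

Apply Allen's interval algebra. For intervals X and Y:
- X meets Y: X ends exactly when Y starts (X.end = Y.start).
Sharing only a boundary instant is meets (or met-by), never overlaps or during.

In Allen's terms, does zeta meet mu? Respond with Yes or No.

zeta = [Thu 02:00, Sat 19:00], mu = [Thu 04:00, Sat 09:00].
Actual relation of zeta to mu: contains.
Asked whether 'meets' holds → No.

No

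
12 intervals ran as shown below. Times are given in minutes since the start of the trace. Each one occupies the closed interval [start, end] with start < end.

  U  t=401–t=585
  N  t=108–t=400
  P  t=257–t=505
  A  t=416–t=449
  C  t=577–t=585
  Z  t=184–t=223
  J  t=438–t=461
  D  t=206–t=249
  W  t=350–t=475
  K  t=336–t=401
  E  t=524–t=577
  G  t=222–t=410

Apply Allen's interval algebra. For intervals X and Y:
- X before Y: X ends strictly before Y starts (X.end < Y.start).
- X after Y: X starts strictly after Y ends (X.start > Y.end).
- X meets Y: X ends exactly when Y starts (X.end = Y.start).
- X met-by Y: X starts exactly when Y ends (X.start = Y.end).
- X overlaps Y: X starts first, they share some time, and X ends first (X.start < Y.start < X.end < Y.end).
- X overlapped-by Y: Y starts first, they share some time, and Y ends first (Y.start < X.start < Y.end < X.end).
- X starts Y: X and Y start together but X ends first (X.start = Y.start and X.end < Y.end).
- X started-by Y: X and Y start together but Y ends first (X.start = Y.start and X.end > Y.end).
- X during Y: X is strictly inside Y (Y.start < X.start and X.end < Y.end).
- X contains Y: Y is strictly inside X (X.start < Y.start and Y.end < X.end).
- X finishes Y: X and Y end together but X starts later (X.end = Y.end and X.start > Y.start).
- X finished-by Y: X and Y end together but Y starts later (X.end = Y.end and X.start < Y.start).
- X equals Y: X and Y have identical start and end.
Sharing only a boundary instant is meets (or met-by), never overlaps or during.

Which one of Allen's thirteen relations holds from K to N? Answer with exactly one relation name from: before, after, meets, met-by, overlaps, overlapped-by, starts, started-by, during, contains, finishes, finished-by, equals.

overlapped-by

K = [t=336, t=401]; N = [t=108, t=400].
Compare endpoints: K.start > N.start, K.start < N.end, K.end > N.start, K.end > N.end.
That pattern is 'overlapped-by'.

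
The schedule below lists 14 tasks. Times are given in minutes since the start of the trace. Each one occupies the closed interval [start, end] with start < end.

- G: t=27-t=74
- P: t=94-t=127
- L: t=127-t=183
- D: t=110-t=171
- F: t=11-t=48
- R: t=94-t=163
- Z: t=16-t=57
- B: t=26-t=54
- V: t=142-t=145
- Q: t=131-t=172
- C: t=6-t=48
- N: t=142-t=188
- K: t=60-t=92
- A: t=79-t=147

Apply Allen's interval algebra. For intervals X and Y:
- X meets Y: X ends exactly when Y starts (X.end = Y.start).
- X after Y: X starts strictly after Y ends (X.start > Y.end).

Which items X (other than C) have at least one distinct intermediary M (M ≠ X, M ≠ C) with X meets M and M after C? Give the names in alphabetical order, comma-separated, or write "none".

P

Target C = [t=6, t=48].
Intermediaries M with M after C: A, D, K, L, N, P, Q, R, V.
Via A — items with X meets A: none.
Via D — items with X meets D: none.
Via K — items with X meets K: none.
Via L — items with X meets L: P.
Via N — items with X meets N: none.
Via P — items with X meets P: none.
Via Q — items with X meets Q: none.
Via R — items with X meets R: none.
Via V — items with X meets V: none.
Union: P.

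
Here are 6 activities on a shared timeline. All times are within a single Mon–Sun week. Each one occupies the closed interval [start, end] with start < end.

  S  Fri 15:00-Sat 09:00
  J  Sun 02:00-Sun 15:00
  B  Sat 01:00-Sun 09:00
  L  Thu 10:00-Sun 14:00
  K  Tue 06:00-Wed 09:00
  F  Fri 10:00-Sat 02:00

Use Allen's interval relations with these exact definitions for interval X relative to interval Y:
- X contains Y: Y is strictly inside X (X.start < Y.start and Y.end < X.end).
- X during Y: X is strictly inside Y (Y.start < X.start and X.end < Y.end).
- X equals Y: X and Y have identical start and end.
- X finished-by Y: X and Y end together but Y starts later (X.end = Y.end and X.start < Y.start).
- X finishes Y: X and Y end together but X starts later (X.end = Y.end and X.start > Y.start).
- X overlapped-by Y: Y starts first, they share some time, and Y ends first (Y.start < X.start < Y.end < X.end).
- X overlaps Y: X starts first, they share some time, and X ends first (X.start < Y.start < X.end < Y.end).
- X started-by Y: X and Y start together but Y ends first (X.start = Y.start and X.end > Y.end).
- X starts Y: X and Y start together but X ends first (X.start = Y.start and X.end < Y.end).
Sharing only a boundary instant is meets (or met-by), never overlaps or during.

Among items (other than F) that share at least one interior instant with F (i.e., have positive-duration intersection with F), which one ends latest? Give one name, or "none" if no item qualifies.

Target F = [Fri 10:00, Sat 02:00].
B [Sat 01:00, Sun 09:00] → overlapped-by → candidate.
J [Sun 02:00, Sun 15:00] → after → excluded.
K [Tue 06:00, Wed 09:00] → before → excluded.
L [Thu 10:00, Sun 14:00] → contains → candidate.
S [Fri 15:00, Sat 09:00] → overlapped-by → candidate.
Among candidates, latest end is Sun 14:00 → L.

L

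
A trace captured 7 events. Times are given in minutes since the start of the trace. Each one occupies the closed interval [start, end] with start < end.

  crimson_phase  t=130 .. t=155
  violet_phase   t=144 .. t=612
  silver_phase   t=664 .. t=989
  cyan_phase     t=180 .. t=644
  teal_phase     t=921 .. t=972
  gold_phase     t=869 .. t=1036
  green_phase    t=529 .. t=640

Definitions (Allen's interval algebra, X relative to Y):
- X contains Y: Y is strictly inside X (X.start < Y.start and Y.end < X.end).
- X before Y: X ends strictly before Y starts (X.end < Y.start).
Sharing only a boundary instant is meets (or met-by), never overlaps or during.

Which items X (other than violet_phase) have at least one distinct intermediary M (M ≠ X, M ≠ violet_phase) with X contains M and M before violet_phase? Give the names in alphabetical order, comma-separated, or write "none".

none

Target violet_phase = [t=144, t=612].
Intermediaries M with M before violet_phase: none.
Union: none.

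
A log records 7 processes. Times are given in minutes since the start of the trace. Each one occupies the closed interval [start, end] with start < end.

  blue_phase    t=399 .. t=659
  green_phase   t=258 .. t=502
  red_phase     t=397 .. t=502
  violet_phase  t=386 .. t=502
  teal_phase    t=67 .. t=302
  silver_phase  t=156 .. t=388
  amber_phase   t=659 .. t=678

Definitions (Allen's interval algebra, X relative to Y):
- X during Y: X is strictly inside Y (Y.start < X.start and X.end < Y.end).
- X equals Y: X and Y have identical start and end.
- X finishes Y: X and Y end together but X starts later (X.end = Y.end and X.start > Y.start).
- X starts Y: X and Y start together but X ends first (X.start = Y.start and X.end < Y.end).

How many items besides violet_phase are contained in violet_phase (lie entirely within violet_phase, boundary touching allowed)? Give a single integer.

1

Target violet_phase = [t=386, t=502].
amber_phase [t=659, t=678] → after → no.
blue_phase [t=399, t=659] → overlapped-by → no.
green_phase [t=258, t=502] → finished-by → no.
red_phase [t=397, t=502] → finishes → counts.
silver_phase [t=156, t=388] → overlaps → no.
teal_phase [t=67, t=302] → before → no.
Total: 1.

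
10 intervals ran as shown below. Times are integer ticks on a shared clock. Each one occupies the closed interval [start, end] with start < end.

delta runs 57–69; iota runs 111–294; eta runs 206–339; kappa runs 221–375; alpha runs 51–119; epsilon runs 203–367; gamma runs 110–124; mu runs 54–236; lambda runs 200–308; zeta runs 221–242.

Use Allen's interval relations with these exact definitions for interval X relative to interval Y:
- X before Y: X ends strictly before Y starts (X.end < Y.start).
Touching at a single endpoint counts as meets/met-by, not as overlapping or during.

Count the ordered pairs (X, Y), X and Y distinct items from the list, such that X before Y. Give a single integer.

17

Checking all 90 ordered pairs for relation 'before'; matching pairs in alphabetical order:
(alpha, epsilon): alpha before epsilon ✓
(alpha, eta): alpha before eta ✓
(alpha, kappa): alpha before kappa ✓
(alpha, lambda): alpha before lambda ✓
(alpha, zeta): alpha before zeta ✓
(delta, epsilon): delta before epsilon ✓
(delta, eta): delta before eta ✓
(delta, gamma): delta before gamma ✓
(delta, iota): delta before iota ✓
(delta, kappa): delta before kappa ✓
(delta, lambda): delta before lambda ✓
(delta, zeta): delta before zeta ✓
(gamma, epsilon): gamma before epsilon ✓
(gamma, eta): gamma before eta ✓
(gamma, kappa): gamma before kappa ✓
(gamma, lambda): gamma before lambda ✓
(gamma, zeta): gamma before zeta ✓
Count: 17.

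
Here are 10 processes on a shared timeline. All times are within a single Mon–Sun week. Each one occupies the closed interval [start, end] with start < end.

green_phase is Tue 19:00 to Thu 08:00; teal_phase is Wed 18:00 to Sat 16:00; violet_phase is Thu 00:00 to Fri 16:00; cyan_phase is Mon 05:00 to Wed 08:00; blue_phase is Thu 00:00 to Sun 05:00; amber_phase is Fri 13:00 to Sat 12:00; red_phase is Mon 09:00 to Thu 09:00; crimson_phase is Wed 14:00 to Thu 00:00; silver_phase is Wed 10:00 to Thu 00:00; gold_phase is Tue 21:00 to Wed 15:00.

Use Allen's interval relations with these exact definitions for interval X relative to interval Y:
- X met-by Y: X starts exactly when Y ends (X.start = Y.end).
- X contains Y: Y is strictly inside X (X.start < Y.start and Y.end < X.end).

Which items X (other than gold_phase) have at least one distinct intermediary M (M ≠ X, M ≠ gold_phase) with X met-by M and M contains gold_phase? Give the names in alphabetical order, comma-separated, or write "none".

none

Target gold_phase = [Tue 21:00, Wed 15:00].
Intermediaries M with M contains gold_phase: green_phase, red_phase.
Via green_phase — items with X met-by green_phase: none.
Via red_phase — items with X met-by red_phase: none.
Union: none.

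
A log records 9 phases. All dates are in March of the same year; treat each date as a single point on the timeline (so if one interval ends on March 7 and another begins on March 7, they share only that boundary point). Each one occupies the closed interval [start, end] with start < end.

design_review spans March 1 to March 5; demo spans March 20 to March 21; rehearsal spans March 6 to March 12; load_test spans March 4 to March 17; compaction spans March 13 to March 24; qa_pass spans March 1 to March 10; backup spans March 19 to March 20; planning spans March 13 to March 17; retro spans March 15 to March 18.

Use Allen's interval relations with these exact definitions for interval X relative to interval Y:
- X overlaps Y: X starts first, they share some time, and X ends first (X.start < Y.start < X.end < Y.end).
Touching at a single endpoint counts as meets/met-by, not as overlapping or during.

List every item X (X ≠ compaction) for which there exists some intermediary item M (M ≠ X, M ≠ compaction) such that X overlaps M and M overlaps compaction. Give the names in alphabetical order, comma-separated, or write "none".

design_review, qa_pass

Target compaction = [March 13, March 24].
Intermediaries M with M overlaps compaction: load_test.
Via load_test — items with X overlaps load_test: design_review, qa_pass.
Union: design_review, qa_pass.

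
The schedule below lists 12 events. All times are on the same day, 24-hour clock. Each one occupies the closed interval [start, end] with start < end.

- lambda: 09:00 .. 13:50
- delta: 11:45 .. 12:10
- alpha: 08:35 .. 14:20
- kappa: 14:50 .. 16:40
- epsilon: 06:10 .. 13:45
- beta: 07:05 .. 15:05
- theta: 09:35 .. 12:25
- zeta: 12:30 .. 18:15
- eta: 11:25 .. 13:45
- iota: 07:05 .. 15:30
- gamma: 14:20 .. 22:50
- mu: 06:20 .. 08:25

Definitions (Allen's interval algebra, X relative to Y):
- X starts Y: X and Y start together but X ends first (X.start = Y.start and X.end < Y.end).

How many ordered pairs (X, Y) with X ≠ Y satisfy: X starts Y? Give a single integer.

1

Checking all 132 ordered pairs for relation 'starts'; matching pairs in alphabetical order:
(beta, iota): beta starts iota ✓
Count: 1.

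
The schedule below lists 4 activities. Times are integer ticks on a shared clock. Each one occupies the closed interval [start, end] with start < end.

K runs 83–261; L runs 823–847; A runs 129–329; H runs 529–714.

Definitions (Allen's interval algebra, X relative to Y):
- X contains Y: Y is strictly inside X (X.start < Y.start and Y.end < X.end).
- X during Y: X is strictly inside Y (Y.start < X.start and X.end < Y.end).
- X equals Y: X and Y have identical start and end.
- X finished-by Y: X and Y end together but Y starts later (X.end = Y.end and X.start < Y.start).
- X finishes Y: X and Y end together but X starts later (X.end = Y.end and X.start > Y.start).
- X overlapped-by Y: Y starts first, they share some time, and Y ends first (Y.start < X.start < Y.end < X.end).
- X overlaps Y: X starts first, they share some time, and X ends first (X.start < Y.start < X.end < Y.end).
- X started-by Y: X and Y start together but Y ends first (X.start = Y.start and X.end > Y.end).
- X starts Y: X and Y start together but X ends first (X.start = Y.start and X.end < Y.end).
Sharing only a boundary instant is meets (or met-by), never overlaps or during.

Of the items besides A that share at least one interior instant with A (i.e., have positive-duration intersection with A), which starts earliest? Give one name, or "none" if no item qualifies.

K

Target A = [129, 329].
H [529, 714] → after → excluded.
K [83, 261] → overlaps → candidate.
L [823, 847] → after → excluded.
Among candidates, earliest start is 83 → K.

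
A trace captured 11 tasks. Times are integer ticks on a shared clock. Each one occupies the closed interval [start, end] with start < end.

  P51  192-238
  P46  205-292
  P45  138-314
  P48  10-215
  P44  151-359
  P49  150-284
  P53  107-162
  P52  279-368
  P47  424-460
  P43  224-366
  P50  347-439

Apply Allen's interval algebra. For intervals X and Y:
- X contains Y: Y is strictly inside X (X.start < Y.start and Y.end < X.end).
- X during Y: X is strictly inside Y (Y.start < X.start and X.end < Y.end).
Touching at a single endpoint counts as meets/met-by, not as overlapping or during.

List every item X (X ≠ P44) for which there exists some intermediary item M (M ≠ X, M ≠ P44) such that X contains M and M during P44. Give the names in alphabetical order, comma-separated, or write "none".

Target P44 = [151, 359].
Intermediaries M with M during P44: P46, P51.
Via P46 — items with X contains P46: P45.
Via P51 — items with X contains P51: P45, P49.
Union: P45, P49.

P45, P49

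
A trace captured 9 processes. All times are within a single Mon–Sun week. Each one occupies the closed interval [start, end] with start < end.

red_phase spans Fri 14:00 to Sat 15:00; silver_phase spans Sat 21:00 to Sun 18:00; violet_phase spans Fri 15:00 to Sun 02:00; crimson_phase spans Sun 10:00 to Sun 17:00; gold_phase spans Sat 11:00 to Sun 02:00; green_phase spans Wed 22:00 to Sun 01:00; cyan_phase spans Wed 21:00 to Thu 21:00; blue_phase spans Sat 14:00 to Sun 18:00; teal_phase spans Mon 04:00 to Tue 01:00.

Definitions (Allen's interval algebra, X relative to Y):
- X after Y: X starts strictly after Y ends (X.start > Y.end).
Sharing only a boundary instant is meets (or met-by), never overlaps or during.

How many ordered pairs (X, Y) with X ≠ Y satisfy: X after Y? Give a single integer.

19

Checking all 72 ordered pairs for relation 'after'; matching pairs in alphabetical order:
(blue_phase, cyan_phase): blue_phase after cyan_phase ✓
(blue_phase, teal_phase): blue_phase after teal_phase ✓
(crimson_phase, cyan_phase): crimson_phase after cyan_phase ✓
(crimson_phase, gold_phase): crimson_phase after gold_phase ✓
(crimson_phase, green_phase): crimson_phase after green_phase ✓
(crimson_phase, red_phase): crimson_phase after red_phase ✓
(crimson_phase, teal_phase): crimson_phase after teal_phase ✓
(crimson_phase, violet_phase): crimson_phase after violet_phase ✓
(cyan_phase, teal_phase): cyan_phase after teal_phase ✓
(gold_phase, cyan_phase): gold_phase after cyan_phase ✓
(gold_phase, teal_phase): gold_phase after teal_phase ✓
(green_phase, teal_phase): green_phase after teal_phase ✓
(red_phase, cyan_phase): red_phase after cyan_phase ✓
(red_phase, teal_phase): red_phase after teal_phase ✓
(silver_phase, cyan_phase): silver_phase after cyan_phase ✓
(silver_phase, red_phase): silver_phase after red_phase ✓
(silver_phase, teal_phase): silver_phase after teal_phase ✓
(violet_phase, cyan_phase): violet_phase after cyan_phase ✓
(violet_phase, teal_phase): violet_phase after teal_phase ✓
Count: 19.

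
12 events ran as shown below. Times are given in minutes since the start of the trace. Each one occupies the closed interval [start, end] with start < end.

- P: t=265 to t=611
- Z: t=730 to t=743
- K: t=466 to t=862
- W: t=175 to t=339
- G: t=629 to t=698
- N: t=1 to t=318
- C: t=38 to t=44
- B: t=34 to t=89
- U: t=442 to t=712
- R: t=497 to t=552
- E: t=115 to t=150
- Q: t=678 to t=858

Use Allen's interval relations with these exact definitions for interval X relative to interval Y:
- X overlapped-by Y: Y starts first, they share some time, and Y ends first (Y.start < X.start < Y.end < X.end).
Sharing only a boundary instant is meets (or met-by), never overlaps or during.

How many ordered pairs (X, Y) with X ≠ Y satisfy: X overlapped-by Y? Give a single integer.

8

Checking all 132 ordered pairs for relation 'overlapped-by'; matching pairs in alphabetical order:
(K, P): K overlapped-by P ✓
(K, U): K overlapped-by U ✓
(P, N): P overlapped-by N ✓
(P, W): P overlapped-by W ✓
(Q, G): Q overlapped-by G ✓
(Q, U): Q overlapped-by U ✓
(U, P): U overlapped-by P ✓
(W, N): W overlapped-by N ✓
Count: 8.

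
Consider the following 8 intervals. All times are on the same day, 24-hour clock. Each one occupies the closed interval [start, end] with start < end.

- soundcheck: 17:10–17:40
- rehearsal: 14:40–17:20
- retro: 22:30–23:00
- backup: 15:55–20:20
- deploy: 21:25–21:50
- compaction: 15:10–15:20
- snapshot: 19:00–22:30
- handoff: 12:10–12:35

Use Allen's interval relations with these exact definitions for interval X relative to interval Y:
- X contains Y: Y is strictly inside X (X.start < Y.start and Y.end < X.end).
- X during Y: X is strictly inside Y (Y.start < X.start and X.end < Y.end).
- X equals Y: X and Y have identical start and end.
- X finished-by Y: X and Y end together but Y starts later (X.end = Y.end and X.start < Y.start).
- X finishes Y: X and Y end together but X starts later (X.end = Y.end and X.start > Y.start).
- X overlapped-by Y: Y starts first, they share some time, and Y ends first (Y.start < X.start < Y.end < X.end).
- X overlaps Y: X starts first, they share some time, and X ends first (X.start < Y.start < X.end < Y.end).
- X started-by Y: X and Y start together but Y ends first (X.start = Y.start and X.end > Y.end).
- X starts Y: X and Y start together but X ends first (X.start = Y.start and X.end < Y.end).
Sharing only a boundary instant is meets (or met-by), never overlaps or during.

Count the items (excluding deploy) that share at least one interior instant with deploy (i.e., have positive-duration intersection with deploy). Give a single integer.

Target deploy = [21:25, 21:50].
backup [15:55, 20:20] → before → no.
compaction [15:10, 15:20] → before → no.
handoff [12:10, 12:35] → before → no.
rehearsal [14:40, 17:20] → before → no.
retro [22:30, 23:00] → after → no.
snapshot [19:00, 22:30] → contains → counts.
soundcheck [17:10, 17:40] → before → no.
Total: 1.

1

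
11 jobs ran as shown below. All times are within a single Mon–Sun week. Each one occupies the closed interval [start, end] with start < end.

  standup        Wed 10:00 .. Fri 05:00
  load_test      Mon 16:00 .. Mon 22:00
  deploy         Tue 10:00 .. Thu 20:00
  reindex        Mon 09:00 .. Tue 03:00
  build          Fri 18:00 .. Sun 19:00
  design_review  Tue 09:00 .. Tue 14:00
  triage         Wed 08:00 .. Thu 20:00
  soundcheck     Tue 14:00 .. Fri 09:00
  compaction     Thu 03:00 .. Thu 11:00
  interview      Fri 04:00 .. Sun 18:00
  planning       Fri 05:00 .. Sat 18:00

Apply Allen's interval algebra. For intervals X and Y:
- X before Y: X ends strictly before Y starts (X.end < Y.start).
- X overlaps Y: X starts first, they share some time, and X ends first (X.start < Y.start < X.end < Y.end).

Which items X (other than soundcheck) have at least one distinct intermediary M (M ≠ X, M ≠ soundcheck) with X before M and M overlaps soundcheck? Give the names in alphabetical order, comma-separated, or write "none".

Target soundcheck = [Tue 14:00, Fri 09:00].
Intermediaries M with M overlaps soundcheck: deploy.
Via deploy — items with X before deploy: load_test, reindex.
Union: load_test, reindex.

load_test, reindex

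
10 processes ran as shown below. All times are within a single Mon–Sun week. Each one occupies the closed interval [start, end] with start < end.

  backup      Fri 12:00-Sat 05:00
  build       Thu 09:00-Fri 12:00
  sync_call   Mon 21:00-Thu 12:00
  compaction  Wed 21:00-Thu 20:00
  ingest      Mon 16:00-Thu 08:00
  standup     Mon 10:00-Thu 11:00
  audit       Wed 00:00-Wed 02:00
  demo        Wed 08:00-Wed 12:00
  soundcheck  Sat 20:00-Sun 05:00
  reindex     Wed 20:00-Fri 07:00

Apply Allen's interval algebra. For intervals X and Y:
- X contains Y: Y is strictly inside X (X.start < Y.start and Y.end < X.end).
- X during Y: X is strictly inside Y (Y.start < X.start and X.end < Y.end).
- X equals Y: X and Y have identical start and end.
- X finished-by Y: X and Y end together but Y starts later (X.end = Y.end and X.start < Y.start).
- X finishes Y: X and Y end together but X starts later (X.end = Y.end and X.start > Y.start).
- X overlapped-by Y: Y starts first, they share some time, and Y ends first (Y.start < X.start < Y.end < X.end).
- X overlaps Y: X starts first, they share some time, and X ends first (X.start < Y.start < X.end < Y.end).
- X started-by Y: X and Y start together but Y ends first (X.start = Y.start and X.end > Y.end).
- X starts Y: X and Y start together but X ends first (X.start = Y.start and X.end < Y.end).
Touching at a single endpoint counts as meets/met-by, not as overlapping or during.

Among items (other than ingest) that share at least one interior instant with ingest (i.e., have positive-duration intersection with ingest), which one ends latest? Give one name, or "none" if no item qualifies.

reindex

Target ingest = [Mon 16:00, Thu 08:00].
audit [Wed 00:00, Wed 02:00] → during → candidate.
backup [Fri 12:00, Sat 05:00] → after → excluded.
build [Thu 09:00, Fri 12:00] → after → excluded.
compaction [Wed 21:00, Thu 20:00] → overlapped-by → candidate.
demo [Wed 08:00, Wed 12:00] → during → candidate.
reindex [Wed 20:00, Fri 07:00] → overlapped-by → candidate.
soundcheck [Sat 20:00, Sun 05:00] → after → excluded.
standup [Mon 10:00, Thu 11:00] → contains → candidate.
sync_call [Mon 21:00, Thu 12:00] → overlapped-by → candidate.
Among candidates, latest end is Fri 07:00 → reindex.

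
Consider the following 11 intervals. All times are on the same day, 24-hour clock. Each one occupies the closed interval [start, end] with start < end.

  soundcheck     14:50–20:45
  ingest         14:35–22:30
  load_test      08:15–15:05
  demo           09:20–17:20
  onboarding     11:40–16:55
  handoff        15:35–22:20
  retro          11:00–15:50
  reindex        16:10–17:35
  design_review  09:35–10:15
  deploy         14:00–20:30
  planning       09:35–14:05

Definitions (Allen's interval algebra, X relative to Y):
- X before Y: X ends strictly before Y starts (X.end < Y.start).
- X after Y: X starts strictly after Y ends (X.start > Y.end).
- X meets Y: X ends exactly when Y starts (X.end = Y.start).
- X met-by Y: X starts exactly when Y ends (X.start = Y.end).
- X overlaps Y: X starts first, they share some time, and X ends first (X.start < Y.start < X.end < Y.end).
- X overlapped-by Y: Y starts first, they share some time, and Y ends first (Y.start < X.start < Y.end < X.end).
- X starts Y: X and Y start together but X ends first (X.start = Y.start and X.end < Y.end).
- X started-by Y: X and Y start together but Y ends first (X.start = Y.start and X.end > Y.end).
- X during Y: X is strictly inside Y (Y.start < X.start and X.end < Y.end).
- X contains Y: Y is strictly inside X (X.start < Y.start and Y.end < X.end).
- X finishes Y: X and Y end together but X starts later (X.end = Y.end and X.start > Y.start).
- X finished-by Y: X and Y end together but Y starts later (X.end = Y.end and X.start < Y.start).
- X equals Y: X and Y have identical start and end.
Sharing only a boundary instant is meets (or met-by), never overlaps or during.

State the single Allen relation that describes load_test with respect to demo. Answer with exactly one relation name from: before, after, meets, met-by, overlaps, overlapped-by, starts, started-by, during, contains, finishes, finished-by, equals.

load_test = [08:15, 15:05]; demo = [09:20, 17:20].
Compare endpoints: load_test.start < demo.start, load_test.start < demo.end, load_test.end > demo.start, load_test.end < demo.end.
That pattern is 'overlaps'.

overlaps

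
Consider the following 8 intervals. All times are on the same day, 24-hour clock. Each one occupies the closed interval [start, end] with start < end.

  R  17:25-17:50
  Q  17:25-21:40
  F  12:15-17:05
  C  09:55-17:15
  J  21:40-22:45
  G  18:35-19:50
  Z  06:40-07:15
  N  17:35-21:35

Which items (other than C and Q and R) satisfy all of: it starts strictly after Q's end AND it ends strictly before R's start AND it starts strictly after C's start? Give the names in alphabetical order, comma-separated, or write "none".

none

Conditions: its start is strictly after Q's end (X.start > 21:40) AND its end is strictly before R's start (X.end < 17:25) AND its start is strictly after C's start (X.start > 09:55).
F: start 12:15 > 21:40? ✗; end 17:05 < 17:25? ✓; start 12:15 > 09:55? ✓ → no.
G: start 18:35 > 21:40? ✗; end 19:50 < 17:25? ✗; start 18:35 > 09:55? ✓ → no.
J: start 21:40 > 21:40? ✗; end 22:45 < 17:25? ✗; start 21:40 > 09:55? ✓ → no.
N: start 17:35 > 21:40? ✗; end 21:35 < 17:25? ✗; start 17:35 > 09:55? ✓ → no.
Z: start 06:40 > 21:40? ✗; end 07:15 < 17:25? ✓; start 06:40 > 09:55? ✗ → no.
Result: none.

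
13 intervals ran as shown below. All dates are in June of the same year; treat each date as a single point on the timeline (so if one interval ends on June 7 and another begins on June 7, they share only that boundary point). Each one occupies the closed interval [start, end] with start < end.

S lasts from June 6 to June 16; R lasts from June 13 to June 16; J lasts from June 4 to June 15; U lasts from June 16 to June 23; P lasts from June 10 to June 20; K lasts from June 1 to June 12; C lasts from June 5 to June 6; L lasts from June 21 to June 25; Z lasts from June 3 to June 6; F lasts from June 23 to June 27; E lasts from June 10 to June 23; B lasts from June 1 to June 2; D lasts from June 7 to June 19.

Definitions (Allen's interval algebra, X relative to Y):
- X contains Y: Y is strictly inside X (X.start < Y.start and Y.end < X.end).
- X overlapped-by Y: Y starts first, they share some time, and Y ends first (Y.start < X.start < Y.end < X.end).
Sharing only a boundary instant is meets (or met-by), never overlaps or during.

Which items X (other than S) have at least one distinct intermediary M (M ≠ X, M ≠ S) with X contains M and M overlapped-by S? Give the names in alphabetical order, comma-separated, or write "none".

Target S = [June 6, June 16].
Intermediaries M with M overlapped-by S: D, E, P.
Via D — items with X contains D: none.
Via E — items with X contains E: none.
Via P — items with X contains P: none.
Union: none.

none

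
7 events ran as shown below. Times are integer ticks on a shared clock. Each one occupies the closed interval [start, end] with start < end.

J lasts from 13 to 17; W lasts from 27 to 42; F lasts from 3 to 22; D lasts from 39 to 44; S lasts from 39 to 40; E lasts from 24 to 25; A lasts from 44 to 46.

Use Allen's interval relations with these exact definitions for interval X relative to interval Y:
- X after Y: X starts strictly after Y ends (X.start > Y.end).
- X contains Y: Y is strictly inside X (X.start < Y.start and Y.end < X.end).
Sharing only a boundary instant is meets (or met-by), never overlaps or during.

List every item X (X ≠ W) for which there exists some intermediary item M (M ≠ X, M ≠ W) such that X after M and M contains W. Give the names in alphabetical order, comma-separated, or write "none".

Target W = [27, 42].
Intermediaries M with M contains W: none.
Union: none.

none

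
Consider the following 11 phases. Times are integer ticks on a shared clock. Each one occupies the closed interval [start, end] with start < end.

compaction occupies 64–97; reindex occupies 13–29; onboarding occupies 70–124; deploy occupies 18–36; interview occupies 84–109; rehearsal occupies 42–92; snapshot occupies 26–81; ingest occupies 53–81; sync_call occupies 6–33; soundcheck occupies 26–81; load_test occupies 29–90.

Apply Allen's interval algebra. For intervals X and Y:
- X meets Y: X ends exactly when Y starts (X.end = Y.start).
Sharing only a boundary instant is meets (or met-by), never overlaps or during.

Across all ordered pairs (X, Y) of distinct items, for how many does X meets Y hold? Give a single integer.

Checking all 110 ordered pairs for relation 'meets'; matching pairs in alphabetical order:
(reindex, load_test): reindex meets load_test ✓
Count: 1.

1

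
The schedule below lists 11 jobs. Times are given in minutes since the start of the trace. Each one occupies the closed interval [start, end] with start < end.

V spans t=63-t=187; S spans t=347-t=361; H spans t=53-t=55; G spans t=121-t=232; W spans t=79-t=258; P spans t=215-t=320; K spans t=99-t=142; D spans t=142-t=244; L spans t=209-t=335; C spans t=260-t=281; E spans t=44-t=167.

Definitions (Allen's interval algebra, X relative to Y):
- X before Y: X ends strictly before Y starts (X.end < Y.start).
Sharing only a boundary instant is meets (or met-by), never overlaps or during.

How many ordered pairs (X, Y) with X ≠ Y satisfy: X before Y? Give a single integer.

30

Checking all 110 ordered pairs for relation 'before'; matching pairs in alphabetical order:
(C, S): C before S ✓
(D, C): D before C ✓
(D, S): D before S ✓
(E, C): E before C ✓
(E, L): E before L ✓
(E, P): E before P ✓
(E, S): E before S ✓
(G, C): G before C ✓
(G, S): G before S ✓
(H, C): H before C ✓
(H, D): H before D ✓
(H, G): H before G ✓
(H, K): H before K ✓
(H, L): H before L ✓
(H, P): H before P ✓
(H, S): H before S ✓
(H, V): H before V ✓
(H, W): H before W ✓
(K, C): K before C ✓
(K, L): K before L ✓
(K, P): K before P ✓
(K, S): K before S ✓
(L, S): L before S ✓
(P, S): P before S ✓
... plus 6 further pairs not listed.
Count: 30.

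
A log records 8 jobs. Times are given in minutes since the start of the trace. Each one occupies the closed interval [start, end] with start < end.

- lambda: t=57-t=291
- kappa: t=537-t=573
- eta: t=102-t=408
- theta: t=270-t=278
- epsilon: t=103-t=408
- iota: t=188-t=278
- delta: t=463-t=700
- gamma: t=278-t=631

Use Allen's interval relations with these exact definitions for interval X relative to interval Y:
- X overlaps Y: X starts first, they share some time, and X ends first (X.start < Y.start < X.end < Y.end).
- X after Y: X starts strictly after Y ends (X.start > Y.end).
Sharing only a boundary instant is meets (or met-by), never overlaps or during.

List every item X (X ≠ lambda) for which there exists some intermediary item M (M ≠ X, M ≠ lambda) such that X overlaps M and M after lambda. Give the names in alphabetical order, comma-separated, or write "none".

Target lambda = [t=57, t=291].
Intermediaries M with M after lambda: delta, kappa.
Via delta — items with X overlaps delta: gamma.
Via kappa — items with X overlaps kappa: none.
Union: gamma.

gamma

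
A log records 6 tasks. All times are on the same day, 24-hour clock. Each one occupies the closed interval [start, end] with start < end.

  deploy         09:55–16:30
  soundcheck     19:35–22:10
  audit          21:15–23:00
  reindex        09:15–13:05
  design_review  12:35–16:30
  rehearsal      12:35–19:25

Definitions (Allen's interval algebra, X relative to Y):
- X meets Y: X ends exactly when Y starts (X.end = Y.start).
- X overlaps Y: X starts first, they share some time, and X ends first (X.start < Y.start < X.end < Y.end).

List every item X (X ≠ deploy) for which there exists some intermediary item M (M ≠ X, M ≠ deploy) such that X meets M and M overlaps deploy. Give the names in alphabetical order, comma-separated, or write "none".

Target deploy = [09:55, 16:30].
Intermediaries M with M overlaps deploy: reindex.
Via reindex — items with X meets reindex: none.
Union: none.

none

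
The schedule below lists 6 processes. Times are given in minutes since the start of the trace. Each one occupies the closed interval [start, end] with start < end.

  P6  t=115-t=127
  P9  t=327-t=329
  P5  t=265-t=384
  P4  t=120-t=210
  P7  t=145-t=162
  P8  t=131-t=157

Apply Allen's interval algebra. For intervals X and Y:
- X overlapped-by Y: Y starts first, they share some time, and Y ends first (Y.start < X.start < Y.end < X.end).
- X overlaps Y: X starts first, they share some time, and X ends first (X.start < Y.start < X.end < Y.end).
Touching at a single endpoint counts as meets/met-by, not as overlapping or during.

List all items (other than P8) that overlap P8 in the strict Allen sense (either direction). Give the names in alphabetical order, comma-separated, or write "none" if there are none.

P7

Target P8 = [t=131, t=157].
P4 [t=120, t=210] → contains → no.
P5 [t=265, t=384] → after → no.
P6 [t=115, t=127] → before → no.
P7 [t=145, t=162] → overlapped-by → yes.
P9 [t=327, t=329] → after → no.
Result: P7.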